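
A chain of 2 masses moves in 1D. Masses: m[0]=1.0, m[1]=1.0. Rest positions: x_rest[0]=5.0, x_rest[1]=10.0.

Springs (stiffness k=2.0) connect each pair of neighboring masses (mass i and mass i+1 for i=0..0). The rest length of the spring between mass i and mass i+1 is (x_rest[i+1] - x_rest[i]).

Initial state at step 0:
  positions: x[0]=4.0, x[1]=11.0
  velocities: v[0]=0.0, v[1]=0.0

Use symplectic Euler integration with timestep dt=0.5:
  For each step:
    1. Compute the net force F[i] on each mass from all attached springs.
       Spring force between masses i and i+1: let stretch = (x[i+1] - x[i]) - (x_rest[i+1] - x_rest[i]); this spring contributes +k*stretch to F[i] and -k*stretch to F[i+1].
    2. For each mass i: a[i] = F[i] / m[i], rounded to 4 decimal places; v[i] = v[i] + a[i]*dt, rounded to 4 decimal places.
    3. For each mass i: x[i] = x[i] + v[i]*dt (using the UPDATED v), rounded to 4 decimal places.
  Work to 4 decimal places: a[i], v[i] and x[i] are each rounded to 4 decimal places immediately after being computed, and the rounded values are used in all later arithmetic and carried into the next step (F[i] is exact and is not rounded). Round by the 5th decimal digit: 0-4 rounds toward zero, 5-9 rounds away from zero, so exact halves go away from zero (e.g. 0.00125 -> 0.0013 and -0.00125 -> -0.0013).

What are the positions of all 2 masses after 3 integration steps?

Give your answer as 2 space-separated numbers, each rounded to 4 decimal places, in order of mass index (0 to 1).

Answer: 6.0000 9.0000

Derivation:
Step 0: x=[4.0000 11.0000] v=[0.0000 0.0000]
Step 1: x=[5.0000 10.0000] v=[2.0000 -2.0000]
Step 2: x=[6.0000 9.0000] v=[2.0000 -2.0000]
Step 3: x=[6.0000 9.0000] v=[0.0000 0.0000]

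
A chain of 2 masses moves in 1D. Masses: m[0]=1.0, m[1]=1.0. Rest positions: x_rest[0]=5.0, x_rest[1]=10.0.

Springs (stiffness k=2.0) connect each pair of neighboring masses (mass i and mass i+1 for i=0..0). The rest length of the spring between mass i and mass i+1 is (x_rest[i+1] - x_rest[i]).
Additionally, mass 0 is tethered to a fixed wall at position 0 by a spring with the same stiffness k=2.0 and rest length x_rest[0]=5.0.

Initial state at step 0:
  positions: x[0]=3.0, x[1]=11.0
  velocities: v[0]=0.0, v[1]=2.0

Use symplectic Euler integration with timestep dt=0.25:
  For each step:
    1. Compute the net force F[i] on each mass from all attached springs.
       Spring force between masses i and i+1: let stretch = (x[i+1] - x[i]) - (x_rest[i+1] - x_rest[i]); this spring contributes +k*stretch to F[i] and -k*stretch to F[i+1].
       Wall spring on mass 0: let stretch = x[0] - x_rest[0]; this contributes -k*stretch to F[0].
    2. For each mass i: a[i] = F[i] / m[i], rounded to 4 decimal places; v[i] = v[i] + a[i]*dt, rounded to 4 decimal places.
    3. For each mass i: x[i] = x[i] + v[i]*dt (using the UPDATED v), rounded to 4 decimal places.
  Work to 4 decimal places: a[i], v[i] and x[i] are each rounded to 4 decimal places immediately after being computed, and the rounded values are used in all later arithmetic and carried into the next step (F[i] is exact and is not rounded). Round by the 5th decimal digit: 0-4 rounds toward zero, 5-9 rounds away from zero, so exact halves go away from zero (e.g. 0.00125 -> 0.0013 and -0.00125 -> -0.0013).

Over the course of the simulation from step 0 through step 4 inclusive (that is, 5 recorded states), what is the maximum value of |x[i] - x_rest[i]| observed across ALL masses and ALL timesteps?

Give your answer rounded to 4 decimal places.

Step 0: x=[3.0000 11.0000] v=[0.0000 2.0000]
Step 1: x=[3.6250 11.1250] v=[2.5000 0.5000]
Step 2: x=[4.7344 10.9375] v=[4.4375 -0.7500]
Step 3: x=[6.0274 10.5996] v=[5.1719 -1.3516]
Step 4: x=[7.1385 10.3152] v=[4.4443 -1.1377]
Max displacement = 2.1385

Answer: 2.1385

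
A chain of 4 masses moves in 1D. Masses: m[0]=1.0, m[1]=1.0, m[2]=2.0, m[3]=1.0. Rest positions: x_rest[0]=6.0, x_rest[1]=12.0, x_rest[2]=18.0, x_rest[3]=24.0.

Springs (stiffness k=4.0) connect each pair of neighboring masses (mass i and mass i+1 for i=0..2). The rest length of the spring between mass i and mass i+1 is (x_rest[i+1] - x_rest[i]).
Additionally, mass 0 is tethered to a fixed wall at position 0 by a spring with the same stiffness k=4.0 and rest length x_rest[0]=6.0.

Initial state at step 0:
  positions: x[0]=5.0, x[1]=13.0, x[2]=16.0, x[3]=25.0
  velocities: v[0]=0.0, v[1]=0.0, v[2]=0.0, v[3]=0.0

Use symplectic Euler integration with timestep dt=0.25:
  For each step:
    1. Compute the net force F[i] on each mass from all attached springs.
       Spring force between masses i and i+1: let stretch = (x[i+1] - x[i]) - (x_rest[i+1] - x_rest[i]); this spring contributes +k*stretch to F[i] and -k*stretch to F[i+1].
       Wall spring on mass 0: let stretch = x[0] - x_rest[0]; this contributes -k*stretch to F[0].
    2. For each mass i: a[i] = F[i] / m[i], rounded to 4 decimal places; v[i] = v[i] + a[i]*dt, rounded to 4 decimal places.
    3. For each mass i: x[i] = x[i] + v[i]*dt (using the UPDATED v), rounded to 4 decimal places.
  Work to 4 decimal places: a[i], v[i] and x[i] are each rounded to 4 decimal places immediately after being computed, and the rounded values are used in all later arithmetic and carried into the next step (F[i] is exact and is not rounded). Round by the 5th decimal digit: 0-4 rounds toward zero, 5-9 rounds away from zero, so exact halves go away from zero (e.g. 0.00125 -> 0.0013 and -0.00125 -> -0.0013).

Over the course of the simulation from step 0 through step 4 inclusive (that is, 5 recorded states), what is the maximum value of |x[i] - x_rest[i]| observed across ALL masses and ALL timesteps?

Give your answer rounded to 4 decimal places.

Answer: 2.2812

Derivation:
Step 0: x=[5.0000 13.0000 16.0000 25.0000] v=[0.0000 0.0000 0.0000 0.0000]
Step 1: x=[5.7500 11.7500 16.7500 24.2500] v=[3.0000 -5.0000 3.0000 -3.0000]
Step 2: x=[6.5625 10.2500 17.8125 23.1250] v=[3.2500 -6.0000 4.2500 -4.5000]
Step 3: x=[6.6563 9.7188 18.5938 22.1719] v=[0.3750 -2.1250 3.1250 -3.8125]
Step 4: x=[5.8516 10.6407 18.7130 21.8243] v=[-3.2188 3.6875 0.4766 -1.3906]
Max displacement = 2.2812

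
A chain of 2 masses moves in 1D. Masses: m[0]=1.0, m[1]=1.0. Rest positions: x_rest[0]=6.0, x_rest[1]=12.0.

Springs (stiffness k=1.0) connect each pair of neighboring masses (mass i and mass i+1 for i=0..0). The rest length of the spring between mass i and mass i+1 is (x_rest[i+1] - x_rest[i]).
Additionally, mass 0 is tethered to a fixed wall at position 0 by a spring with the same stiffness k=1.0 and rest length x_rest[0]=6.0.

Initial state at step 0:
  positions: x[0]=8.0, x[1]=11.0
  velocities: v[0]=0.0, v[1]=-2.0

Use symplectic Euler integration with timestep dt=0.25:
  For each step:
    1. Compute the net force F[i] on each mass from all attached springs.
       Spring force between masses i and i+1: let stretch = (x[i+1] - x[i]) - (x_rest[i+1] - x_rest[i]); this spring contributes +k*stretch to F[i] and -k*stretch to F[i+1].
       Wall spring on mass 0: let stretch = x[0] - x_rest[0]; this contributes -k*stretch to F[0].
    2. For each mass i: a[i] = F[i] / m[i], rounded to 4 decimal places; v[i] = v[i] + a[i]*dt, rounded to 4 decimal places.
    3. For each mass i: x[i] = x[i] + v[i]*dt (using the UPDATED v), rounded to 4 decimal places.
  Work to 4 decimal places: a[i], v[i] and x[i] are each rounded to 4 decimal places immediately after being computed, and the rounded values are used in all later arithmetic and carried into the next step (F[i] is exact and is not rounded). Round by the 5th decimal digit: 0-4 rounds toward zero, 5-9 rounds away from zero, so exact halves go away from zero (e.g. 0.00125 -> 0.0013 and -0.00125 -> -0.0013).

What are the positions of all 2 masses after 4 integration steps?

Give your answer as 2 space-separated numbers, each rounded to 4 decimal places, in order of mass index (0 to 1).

Step 0: x=[8.0000 11.0000] v=[0.0000 -2.0000]
Step 1: x=[7.6875 10.6875] v=[-1.2500 -1.2500]
Step 2: x=[7.0820 10.5625] v=[-2.4219 -0.5000]
Step 3: x=[6.2514 10.5950] v=[-3.3223 0.1299]
Step 4: x=[5.3016 10.7310] v=[-3.7993 0.5440]

Answer: 5.3016 10.7310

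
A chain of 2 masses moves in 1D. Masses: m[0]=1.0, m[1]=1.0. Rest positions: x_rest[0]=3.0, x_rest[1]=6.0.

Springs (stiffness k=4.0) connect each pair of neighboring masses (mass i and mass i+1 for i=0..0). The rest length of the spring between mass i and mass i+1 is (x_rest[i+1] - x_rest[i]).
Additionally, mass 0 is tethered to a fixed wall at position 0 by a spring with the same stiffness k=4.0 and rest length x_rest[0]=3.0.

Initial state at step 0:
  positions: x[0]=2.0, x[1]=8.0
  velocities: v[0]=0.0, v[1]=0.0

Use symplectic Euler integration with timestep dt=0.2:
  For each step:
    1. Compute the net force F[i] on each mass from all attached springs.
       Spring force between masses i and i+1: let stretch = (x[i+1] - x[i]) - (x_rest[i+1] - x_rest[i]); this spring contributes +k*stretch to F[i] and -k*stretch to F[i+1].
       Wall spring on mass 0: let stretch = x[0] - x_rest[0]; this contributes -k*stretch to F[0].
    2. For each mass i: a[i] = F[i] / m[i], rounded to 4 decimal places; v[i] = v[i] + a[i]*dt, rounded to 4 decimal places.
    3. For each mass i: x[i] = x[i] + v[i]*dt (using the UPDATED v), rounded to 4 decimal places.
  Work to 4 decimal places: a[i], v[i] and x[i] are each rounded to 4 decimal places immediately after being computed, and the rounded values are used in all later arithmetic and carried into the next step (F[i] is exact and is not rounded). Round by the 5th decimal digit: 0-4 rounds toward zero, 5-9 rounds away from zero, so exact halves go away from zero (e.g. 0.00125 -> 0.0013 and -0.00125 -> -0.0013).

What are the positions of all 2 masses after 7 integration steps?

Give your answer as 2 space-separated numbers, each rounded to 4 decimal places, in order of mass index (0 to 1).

Answer: 2.4320 5.9554

Derivation:
Step 0: x=[2.0000 8.0000] v=[0.0000 0.0000]
Step 1: x=[2.6400 7.5200] v=[3.2000 -2.4000]
Step 2: x=[3.6384 6.7392] v=[4.9920 -3.9040]
Step 3: x=[4.5508 5.9423] v=[4.5619 -3.9846]
Step 4: x=[4.9577 5.4027] v=[2.0345 -2.6978]
Step 5: x=[4.6426 5.2719] v=[-1.5757 -0.6538]
Step 6: x=[3.6853 5.5205] v=[-4.7863 1.2428]
Step 7: x=[2.4320 5.9554] v=[-6.2664 2.1746]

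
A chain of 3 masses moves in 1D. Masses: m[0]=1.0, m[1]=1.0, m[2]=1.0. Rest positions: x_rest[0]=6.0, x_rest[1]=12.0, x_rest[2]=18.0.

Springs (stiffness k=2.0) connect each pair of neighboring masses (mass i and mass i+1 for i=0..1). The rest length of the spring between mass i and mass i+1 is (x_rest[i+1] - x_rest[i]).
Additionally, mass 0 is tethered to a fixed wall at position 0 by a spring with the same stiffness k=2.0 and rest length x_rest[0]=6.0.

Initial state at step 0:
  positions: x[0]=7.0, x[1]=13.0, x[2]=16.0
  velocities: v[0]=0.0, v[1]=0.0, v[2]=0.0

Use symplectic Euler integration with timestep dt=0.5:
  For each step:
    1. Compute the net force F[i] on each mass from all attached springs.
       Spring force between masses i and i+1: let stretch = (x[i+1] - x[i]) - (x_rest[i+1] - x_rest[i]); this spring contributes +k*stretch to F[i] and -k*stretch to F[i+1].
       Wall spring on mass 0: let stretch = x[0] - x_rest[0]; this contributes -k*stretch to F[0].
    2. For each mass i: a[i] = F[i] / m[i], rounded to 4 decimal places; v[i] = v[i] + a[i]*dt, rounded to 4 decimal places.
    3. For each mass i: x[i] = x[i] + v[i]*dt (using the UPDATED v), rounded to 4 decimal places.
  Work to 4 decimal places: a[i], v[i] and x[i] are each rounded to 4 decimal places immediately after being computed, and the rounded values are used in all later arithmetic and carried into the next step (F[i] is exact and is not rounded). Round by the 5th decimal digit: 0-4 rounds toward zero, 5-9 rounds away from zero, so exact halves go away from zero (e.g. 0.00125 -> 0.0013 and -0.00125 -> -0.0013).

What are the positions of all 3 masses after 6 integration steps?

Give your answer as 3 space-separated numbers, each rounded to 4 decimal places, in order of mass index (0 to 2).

Answer: 8.3750 12.2344 17.1094

Derivation:
Step 0: x=[7.0000 13.0000 16.0000] v=[0.0000 0.0000 0.0000]
Step 1: x=[6.5000 11.5000 17.5000] v=[-1.0000 -3.0000 3.0000]
Step 2: x=[5.2500 10.5000 19.0000] v=[-2.5000 -2.0000 3.0000]
Step 3: x=[4.0000 11.1250 19.2500] v=[-2.5000 1.2500 0.5000]
Step 4: x=[4.3125 12.2500 18.4375] v=[0.6250 2.2500 -1.6250]
Step 5: x=[6.4375 12.5000 17.5313] v=[4.2500 0.5000 -1.8125]
Step 6: x=[8.3750 12.2344 17.1094] v=[3.8750 -0.5312 -0.8438]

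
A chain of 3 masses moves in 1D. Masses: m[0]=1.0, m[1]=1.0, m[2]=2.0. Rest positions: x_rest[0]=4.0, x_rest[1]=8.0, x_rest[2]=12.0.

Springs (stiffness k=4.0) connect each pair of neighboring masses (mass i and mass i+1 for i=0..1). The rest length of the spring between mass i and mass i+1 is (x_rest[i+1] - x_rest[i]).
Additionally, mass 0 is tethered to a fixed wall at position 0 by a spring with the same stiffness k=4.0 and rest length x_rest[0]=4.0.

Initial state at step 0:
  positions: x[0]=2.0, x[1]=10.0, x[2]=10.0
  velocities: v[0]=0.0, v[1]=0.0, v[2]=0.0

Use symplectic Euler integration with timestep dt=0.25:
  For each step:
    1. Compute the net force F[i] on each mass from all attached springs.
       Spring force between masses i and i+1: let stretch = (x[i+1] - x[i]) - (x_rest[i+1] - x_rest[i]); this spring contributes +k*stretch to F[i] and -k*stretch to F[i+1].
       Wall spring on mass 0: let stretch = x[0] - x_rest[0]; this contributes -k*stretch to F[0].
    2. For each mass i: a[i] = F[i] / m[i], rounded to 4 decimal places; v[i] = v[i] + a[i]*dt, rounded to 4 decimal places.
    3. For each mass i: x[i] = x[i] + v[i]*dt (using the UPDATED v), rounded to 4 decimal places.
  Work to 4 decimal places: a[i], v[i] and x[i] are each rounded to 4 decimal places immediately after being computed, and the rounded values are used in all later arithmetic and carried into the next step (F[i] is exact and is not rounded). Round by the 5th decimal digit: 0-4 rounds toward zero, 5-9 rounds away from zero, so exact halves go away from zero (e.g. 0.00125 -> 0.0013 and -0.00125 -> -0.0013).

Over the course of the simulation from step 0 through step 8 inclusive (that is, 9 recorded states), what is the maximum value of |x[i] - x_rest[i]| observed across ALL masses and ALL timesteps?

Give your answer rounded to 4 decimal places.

Answer: 3.6406

Derivation:
Step 0: x=[2.0000 10.0000 10.0000] v=[0.0000 0.0000 0.0000]
Step 1: x=[3.5000 8.0000 10.5000] v=[6.0000 -8.0000 2.0000]
Step 2: x=[5.2500 5.5000 11.1875] v=[7.0000 -10.0000 2.7500]
Step 3: x=[5.7500 4.3594 11.6641] v=[2.0000 -4.5625 1.9063]
Step 4: x=[4.4649 5.3926 11.7276] v=[-5.1406 4.1328 0.2540]
Step 5: x=[2.2955 7.7776 11.4992] v=[-8.6778 9.5401 -0.9135]
Step 6: x=[0.9227 9.7225 11.3056] v=[-5.4912 7.7796 -0.7743]
Step 7: x=[1.5192 9.8632 11.4142] v=[2.3859 0.5629 0.4342]
Step 8: x=[3.8219 8.3057 11.8289] v=[9.2107 -6.2301 1.6587]
Max displacement = 3.6406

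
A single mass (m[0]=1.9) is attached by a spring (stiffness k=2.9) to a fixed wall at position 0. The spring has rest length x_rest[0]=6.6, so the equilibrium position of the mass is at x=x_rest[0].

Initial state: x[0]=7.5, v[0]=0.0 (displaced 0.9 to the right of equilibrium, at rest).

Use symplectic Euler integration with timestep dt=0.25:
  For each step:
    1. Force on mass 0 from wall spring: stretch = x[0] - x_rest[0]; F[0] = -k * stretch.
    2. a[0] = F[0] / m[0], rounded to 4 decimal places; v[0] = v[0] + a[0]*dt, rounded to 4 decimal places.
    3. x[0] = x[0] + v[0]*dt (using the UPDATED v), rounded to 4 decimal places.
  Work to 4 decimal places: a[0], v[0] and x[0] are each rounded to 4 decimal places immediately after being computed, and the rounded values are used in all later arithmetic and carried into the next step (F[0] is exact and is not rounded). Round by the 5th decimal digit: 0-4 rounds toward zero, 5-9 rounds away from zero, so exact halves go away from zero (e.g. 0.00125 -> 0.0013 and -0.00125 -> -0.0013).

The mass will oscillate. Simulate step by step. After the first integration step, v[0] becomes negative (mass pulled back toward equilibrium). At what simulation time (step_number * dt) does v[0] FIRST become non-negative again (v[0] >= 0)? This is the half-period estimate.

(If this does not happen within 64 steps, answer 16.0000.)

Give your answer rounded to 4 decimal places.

Answer: 2.7500

Derivation:
Step 0: x=[7.5000] v=[0.0000]
Step 1: x=[7.4142] v=[-0.3434]
Step 2: x=[7.2507] v=[-0.6541]
Step 3: x=[7.0251] v=[-0.9024]
Step 4: x=[6.7590] v=[-1.0646]
Step 5: x=[6.4777] v=[-1.1253]
Step 6: x=[6.2081] v=[-1.0786]
Step 7: x=[5.9758] v=[-0.9291]
Step 8: x=[5.8031] v=[-0.6909]
Step 9: x=[5.7064] v=[-0.3868]
Step 10: x=[5.6950] v=[-0.0458]
Step 11: x=[5.7699] v=[0.2995]
First v>=0 after going negative at step 11, time=2.7500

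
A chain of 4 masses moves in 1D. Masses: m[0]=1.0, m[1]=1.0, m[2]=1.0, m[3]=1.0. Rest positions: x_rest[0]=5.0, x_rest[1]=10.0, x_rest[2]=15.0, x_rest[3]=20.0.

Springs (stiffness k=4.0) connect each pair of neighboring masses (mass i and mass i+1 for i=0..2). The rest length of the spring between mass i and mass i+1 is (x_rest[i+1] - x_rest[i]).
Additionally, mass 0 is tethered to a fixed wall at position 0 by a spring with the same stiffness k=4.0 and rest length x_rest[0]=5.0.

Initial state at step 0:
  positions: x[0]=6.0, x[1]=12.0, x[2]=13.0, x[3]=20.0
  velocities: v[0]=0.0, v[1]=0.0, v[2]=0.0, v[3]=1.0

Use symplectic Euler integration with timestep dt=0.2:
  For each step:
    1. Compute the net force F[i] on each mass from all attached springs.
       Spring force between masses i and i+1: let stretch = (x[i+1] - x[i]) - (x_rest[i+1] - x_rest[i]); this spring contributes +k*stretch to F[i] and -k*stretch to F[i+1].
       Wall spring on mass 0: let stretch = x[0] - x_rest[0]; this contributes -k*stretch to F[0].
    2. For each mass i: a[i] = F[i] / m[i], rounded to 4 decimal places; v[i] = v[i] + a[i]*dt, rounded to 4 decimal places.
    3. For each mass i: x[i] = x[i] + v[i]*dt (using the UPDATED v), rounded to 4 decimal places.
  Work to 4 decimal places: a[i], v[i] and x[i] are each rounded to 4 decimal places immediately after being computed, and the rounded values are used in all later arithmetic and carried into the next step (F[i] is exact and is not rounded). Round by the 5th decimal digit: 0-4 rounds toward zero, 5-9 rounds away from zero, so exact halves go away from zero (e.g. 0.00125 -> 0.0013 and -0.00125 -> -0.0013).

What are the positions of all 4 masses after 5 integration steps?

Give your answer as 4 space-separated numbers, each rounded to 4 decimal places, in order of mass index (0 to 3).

Step 0: x=[6.0000 12.0000 13.0000 20.0000] v=[0.0000 0.0000 0.0000 1.0000]
Step 1: x=[6.0000 11.2000 13.9600 19.8800] v=[0.0000 -4.0000 4.8000 -0.6000]
Step 2: x=[5.8720 10.0096 15.4256 19.6128] v=[-0.6400 -5.9520 7.3280 -1.3360]
Step 3: x=[5.4665 9.0237 16.6946 19.4756] v=[-2.0275 -4.9293 6.3450 -0.6858]
Step 4: x=[4.7555 8.6960 17.1812 19.6935] v=[-3.5549 -1.6383 2.4331 1.0894]
Step 5: x=[3.9141 9.0955 16.7122 20.3094] v=[-4.2069 1.9975 -2.3452 3.0796]

Answer: 3.9141 9.0955 16.7122 20.3094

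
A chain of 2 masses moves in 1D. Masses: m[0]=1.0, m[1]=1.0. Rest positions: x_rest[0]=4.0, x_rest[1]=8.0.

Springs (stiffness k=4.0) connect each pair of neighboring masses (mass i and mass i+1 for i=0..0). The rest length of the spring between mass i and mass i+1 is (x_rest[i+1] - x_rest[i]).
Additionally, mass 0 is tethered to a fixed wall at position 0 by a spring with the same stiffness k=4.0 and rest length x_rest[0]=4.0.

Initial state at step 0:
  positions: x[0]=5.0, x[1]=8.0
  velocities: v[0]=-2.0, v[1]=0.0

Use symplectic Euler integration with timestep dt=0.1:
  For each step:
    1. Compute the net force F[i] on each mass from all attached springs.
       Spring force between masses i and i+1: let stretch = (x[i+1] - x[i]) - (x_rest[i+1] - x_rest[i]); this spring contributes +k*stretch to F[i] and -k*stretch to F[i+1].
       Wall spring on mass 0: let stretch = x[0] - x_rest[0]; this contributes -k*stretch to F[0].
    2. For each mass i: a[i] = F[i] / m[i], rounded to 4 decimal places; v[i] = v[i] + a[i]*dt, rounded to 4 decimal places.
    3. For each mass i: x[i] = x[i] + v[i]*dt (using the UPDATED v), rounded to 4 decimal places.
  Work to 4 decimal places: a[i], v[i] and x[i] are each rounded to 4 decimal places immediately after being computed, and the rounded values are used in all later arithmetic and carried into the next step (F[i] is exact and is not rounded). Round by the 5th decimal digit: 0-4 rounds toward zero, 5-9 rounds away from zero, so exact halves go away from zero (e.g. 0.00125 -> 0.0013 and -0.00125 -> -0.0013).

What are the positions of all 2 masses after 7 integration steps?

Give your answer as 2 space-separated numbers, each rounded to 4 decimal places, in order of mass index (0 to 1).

Step 0: x=[5.0000 8.0000] v=[-2.0000 0.0000]
Step 1: x=[4.7200 8.0400] v=[-2.8000 0.4000]
Step 2: x=[4.3840 8.1072] v=[-3.3600 0.6720]
Step 3: x=[4.0216 8.1855] v=[-3.6243 0.7827]
Step 4: x=[3.6649 8.2572] v=[-3.5674 0.7171]
Step 5: x=[3.3453 8.3052] v=[-3.1964 0.4802]
Step 6: x=[3.0902 8.3148] v=[-2.5506 0.0962]
Step 7: x=[2.9205 8.2754] v=[-1.6968 -0.3936]

Answer: 2.9205 8.2754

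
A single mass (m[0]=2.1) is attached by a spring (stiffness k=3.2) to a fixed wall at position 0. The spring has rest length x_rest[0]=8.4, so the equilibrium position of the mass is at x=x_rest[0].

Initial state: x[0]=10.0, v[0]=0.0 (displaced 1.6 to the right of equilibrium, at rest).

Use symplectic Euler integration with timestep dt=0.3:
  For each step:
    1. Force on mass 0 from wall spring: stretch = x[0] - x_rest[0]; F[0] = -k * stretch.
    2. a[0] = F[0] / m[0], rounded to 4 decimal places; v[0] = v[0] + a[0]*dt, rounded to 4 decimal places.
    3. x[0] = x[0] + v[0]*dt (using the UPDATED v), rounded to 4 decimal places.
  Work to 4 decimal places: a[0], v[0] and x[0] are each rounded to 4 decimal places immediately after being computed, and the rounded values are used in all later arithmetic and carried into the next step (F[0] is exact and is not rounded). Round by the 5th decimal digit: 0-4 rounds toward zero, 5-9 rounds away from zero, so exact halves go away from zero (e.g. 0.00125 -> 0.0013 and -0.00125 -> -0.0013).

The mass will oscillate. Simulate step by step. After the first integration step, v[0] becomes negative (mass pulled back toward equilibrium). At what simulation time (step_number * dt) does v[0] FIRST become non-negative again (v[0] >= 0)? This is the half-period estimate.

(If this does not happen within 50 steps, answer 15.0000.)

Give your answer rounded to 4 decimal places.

Step 0: x=[10.0000] v=[0.0000]
Step 1: x=[9.7806] v=[-0.7314]
Step 2: x=[9.3719] v=[-1.3625]
Step 3: x=[8.8299] v=[-1.8068]
Step 4: x=[8.2289] v=[-2.0033]
Step 5: x=[7.6514] v=[-1.9251]
Step 6: x=[7.1765] v=[-1.5829]
Step 7: x=[6.8694] v=[-1.0236]
Step 8: x=[6.7722] v=[-0.3239]
Step 9: x=[6.8983] v=[0.4203]
First v>=0 after going negative at step 9, time=2.7000

Answer: 2.7000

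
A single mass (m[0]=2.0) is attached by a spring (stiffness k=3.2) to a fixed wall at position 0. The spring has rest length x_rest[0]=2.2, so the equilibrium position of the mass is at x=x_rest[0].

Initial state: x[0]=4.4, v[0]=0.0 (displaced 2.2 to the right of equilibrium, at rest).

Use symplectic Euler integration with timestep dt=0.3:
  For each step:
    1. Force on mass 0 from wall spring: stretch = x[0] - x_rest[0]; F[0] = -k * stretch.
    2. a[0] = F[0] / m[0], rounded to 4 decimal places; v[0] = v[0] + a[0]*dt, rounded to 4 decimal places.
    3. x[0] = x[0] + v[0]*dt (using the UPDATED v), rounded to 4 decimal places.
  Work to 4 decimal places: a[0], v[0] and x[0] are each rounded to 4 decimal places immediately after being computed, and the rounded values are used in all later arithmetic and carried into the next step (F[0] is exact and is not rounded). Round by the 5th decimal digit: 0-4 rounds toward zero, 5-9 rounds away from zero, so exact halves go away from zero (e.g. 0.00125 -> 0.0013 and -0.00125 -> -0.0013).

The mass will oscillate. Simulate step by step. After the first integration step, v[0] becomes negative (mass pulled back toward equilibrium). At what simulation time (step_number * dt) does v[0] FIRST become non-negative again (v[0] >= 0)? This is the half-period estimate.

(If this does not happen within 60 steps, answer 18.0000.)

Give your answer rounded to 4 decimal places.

Answer: 2.7000

Derivation:
Step 0: x=[4.4000] v=[0.0000]
Step 1: x=[4.0832] v=[-1.0560]
Step 2: x=[3.4952] v=[-1.9599]
Step 3: x=[2.7207] v=[-2.5816]
Step 4: x=[1.8713] v=[-2.8315]
Step 5: x=[1.0692] v=[-2.6737]
Step 6: x=[0.4299] v=[-2.1309]
Step 7: x=[0.0455] v=[-1.2812]
Step 8: x=[-0.0286] v=[-0.2470]
Step 9: x=[0.2182] v=[0.8227]
First v>=0 after going negative at step 9, time=2.7000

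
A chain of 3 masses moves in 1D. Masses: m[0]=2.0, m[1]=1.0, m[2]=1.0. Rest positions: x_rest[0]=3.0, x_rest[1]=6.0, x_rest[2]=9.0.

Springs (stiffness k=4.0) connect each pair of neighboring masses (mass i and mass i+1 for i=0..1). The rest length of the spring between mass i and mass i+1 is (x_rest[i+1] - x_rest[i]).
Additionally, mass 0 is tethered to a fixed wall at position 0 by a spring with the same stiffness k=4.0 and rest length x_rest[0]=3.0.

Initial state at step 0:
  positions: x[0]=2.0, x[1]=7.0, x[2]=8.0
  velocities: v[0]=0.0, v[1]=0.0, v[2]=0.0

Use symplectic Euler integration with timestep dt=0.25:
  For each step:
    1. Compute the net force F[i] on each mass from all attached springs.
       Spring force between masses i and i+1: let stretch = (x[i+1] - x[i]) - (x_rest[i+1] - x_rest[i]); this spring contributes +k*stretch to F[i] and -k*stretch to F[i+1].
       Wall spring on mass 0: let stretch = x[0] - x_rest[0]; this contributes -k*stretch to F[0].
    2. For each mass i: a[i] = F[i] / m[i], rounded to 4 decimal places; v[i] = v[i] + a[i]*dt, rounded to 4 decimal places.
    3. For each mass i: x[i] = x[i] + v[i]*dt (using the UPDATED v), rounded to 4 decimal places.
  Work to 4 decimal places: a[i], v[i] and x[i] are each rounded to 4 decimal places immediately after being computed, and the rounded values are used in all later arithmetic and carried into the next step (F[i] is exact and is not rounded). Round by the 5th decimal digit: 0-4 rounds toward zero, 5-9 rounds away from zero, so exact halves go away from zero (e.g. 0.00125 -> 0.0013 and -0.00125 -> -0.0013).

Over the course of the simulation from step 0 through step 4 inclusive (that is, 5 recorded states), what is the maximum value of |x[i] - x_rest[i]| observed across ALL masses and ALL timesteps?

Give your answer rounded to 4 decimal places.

Answer: 1.9140

Derivation:
Step 0: x=[2.0000 7.0000 8.0000] v=[0.0000 0.0000 0.0000]
Step 1: x=[2.3750 6.0000 8.5000] v=[1.5000 -4.0000 2.0000]
Step 2: x=[2.9063 4.7188 9.1250] v=[2.1250 -5.1250 2.5000]
Step 3: x=[3.3008 4.0860 9.3985] v=[1.5781 -2.5313 1.0938]
Step 4: x=[3.3809 4.5850 9.0938] v=[0.3203 1.9960 -1.2187]
Max displacement = 1.9140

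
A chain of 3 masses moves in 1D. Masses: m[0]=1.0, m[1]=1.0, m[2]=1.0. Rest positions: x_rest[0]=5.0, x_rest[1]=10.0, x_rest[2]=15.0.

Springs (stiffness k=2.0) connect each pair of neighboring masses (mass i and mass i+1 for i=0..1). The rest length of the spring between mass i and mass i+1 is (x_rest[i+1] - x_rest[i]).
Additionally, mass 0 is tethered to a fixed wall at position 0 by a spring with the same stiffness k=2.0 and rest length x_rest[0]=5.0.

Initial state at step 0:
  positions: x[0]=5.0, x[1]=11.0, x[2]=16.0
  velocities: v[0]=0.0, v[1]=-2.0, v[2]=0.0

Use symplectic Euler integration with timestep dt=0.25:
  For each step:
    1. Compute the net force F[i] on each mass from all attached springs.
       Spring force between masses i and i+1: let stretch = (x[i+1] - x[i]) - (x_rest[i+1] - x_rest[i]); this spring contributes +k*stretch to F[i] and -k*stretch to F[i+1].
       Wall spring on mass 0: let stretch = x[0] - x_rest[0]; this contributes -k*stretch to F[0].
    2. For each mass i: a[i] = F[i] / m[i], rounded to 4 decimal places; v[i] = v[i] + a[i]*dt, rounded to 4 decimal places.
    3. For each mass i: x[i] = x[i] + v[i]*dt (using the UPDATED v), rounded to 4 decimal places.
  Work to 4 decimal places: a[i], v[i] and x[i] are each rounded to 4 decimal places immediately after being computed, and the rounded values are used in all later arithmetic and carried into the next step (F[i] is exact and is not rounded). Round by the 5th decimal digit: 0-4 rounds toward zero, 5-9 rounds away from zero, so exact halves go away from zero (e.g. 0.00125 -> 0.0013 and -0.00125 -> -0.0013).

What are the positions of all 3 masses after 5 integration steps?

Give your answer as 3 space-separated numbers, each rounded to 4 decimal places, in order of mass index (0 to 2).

Answer: 4.9705 9.4446 14.8179

Derivation:
Step 0: x=[5.0000 11.0000 16.0000] v=[0.0000 -2.0000 0.0000]
Step 1: x=[5.1250 10.3750 16.0000] v=[0.5000 -2.5000 0.0000]
Step 2: x=[5.2656 9.7969 15.9219] v=[0.5625 -2.3125 -0.3125]
Step 3: x=[5.3145 9.4180 15.7032] v=[0.1954 -1.5157 -0.8750]
Step 4: x=[5.2120 9.3118 15.3238] v=[-0.4101 -0.4249 -1.5176]
Step 5: x=[4.9705 9.4446 14.8179] v=[-0.9662 0.5312 -2.0236]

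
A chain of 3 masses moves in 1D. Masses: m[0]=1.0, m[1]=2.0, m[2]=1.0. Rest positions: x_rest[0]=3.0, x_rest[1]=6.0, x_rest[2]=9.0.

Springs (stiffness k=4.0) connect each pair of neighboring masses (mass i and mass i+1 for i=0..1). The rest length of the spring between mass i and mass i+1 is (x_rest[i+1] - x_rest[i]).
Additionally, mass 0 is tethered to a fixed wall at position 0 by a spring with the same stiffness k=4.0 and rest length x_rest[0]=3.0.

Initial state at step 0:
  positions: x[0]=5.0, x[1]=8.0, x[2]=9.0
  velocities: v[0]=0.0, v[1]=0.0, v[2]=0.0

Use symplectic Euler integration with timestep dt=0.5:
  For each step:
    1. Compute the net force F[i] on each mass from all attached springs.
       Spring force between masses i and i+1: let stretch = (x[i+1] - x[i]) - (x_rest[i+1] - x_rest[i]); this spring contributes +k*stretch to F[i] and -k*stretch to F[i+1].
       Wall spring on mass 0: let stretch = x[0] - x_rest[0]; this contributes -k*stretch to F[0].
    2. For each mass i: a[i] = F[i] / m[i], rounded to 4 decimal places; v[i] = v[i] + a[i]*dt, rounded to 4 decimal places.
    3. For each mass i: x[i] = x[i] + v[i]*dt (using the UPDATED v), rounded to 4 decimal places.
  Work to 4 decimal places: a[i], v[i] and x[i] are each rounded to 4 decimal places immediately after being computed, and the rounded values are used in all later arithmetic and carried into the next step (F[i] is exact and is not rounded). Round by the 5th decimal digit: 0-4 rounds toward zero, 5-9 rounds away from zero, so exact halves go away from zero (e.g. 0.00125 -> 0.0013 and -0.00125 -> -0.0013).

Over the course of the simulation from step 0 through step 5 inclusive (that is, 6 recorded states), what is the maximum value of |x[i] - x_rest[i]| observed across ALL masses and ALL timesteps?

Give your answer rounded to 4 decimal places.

Step 0: x=[5.0000 8.0000 9.0000] v=[0.0000 0.0000 0.0000]
Step 1: x=[3.0000 7.0000 11.0000] v=[-4.0000 -2.0000 4.0000]
Step 2: x=[2.0000 6.0000 12.0000] v=[-2.0000 -2.0000 2.0000]
Step 3: x=[3.0000 6.0000 10.0000] v=[2.0000 0.0000 -4.0000]
Step 4: x=[4.0000 6.5000 7.0000] v=[2.0000 1.0000 -6.0000]
Step 5: x=[3.5000 6.0000 6.5000] v=[-1.0000 -1.0000 -1.0000]
Max displacement = 3.0000

Answer: 3.0000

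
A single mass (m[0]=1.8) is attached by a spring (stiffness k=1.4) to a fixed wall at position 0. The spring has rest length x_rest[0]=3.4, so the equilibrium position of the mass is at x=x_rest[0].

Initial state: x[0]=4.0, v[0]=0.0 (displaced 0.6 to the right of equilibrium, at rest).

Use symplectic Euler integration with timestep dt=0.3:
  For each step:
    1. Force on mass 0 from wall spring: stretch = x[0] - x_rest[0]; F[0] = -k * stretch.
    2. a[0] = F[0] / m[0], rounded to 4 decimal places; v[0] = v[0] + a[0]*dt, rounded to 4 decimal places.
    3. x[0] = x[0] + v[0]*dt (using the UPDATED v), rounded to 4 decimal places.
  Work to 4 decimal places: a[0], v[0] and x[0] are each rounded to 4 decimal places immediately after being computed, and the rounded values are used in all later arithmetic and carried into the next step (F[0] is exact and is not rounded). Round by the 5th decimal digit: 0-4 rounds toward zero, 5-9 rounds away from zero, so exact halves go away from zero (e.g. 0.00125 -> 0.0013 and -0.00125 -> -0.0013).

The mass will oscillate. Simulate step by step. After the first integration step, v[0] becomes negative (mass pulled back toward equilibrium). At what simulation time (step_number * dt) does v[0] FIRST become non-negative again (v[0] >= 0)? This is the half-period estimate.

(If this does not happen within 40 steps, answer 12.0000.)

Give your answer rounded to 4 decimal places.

Step 0: x=[4.0000] v=[0.0000]
Step 1: x=[3.9580] v=[-0.1400]
Step 2: x=[3.8769] v=[-0.2702]
Step 3: x=[3.7625] v=[-0.3815]
Step 4: x=[3.6227] v=[-0.4661]
Step 5: x=[3.4673] v=[-0.5181]
Step 6: x=[3.3072] v=[-0.5338]
Step 7: x=[3.1536] v=[-0.5121]
Step 8: x=[3.0172] v=[-0.4546]
Step 9: x=[2.9076] v=[-0.3653]
Step 10: x=[2.8325] v=[-0.2504]
Step 11: x=[2.7971] v=[-0.1180]
Step 12: x=[2.8039] v=[0.0227]
First v>=0 after going negative at step 12, time=3.6000

Answer: 3.6000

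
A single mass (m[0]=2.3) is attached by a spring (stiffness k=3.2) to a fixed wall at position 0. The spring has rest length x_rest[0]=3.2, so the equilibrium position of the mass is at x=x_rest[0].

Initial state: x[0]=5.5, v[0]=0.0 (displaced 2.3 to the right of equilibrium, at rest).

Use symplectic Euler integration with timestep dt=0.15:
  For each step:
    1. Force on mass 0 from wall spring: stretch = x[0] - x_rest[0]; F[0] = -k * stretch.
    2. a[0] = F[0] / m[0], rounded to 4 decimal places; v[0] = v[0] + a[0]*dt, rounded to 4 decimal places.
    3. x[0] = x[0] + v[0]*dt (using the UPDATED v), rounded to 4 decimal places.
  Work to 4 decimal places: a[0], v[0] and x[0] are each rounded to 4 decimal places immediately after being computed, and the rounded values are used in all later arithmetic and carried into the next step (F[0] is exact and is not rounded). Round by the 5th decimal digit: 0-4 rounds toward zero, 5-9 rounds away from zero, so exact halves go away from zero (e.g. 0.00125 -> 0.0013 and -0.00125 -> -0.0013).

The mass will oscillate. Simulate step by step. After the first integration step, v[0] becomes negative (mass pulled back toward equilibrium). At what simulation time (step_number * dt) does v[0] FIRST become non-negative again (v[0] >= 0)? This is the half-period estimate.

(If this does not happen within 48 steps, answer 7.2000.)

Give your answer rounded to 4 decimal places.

Step 0: x=[5.5000] v=[0.0000]
Step 1: x=[5.4280] v=[-0.4800]
Step 2: x=[5.2863] v=[-0.9450]
Step 3: x=[5.0792] v=[-1.3804]
Step 4: x=[4.8133] v=[-1.7726]
Step 5: x=[4.4969] v=[-2.1093]
Step 6: x=[4.1399] v=[-2.3800]
Step 7: x=[3.7535] v=[-2.5762]
Step 8: x=[3.3497] v=[-2.6917]
Step 9: x=[2.9413] v=[-2.7229]
Step 10: x=[2.5410] v=[-2.6689]
Step 11: x=[2.1613] v=[-2.5314]
Step 12: x=[1.8141] v=[-2.3146]
Step 13: x=[1.5103] v=[-2.0254]
Step 14: x=[1.2594] v=[-1.6728]
Step 15: x=[1.0692] v=[-1.2678]
Step 16: x=[0.9457] v=[-0.8231]
Step 17: x=[0.8928] v=[-0.3526]
Step 18: x=[0.9121] v=[0.1289]
First v>=0 after going negative at step 18, time=2.7000

Answer: 2.7000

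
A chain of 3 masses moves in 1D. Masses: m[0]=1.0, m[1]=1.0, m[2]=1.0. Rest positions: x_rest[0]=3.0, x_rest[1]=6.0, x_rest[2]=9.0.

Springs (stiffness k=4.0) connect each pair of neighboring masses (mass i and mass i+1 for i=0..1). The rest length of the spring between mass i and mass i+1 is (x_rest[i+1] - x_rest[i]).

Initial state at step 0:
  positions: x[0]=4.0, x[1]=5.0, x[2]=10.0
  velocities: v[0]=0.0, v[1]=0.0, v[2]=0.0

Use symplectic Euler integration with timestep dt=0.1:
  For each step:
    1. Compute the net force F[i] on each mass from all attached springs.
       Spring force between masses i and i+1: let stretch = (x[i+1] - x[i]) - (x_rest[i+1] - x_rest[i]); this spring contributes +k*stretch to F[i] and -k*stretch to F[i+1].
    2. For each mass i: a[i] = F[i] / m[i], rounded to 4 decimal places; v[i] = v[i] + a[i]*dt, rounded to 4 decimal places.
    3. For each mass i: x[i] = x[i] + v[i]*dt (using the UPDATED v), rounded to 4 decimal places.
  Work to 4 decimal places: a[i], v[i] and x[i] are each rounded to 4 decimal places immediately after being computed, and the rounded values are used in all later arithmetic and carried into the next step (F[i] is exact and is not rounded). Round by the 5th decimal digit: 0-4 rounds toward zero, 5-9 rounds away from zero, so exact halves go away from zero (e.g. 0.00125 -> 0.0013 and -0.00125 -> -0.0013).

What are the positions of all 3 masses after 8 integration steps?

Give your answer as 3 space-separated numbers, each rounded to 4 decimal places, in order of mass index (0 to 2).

Step 0: x=[4.0000 5.0000 10.0000] v=[0.0000 0.0000 0.0000]
Step 1: x=[3.9200 5.1600 9.9200] v=[-0.8000 1.6000 -0.8000]
Step 2: x=[3.7696 5.4608 9.7696] v=[-1.5040 3.0080 -1.5040]
Step 3: x=[3.5669 5.8663 9.5669] v=[-2.0275 4.0550 -2.0275]
Step 4: x=[3.3361 6.3279 9.3361] v=[-2.3077 4.6155 -2.3077]
Step 5: x=[3.1050 6.7901 9.1050] v=[-2.3110 4.6221 -2.3110]
Step 6: x=[2.9013 7.1975 8.9013] v=[-2.0370 4.0740 -2.0370]
Step 7: x=[2.7495 7.5012 8.7495] v=[-1.5185 3.0370 -1.5185]
Step 8: x=[2.6677 7.6648 8.6677] v=[-0.8178 1.6356 -0.8178]

Answer: 2.6677 7.6648 8.6677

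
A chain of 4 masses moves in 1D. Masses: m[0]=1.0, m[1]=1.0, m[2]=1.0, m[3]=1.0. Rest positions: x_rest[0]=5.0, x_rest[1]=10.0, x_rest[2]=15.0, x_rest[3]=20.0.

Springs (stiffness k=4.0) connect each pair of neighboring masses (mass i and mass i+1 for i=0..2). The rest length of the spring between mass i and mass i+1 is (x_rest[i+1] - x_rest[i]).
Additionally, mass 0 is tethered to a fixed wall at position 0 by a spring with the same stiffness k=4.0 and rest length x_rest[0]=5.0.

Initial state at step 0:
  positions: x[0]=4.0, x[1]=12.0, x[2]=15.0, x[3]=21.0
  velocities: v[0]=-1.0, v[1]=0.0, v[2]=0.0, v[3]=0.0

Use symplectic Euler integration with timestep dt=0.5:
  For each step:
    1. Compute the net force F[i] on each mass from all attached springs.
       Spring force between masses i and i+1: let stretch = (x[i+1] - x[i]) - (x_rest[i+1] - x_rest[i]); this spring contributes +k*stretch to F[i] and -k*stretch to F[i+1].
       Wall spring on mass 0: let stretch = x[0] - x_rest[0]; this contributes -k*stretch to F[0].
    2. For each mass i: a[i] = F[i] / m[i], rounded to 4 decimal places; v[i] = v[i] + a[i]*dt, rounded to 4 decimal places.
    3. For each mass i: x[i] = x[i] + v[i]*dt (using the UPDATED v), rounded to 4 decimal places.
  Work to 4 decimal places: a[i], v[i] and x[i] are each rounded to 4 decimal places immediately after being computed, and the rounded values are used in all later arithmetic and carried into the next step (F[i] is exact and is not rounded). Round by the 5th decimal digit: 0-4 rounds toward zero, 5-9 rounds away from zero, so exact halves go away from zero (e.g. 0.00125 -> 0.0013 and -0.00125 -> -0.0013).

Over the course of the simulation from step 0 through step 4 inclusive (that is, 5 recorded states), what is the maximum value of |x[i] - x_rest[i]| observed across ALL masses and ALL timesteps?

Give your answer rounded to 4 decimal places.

Answer: 3.5000

Derivation:
Step 0: x=[4.0000 12.0000 15.0000 21.0000] v=[-1.0000 0.0000 0.0000 0.0000]
Step 1: x=[7.5000 7.0000 18.0000 20.0000] v=[7.0000 -10.0000 6.0000 -2.0000]
Step 2: x=[3.0000 13.5000 12.0000 22.0000] v=[-9.0000 13.0000 -12.0000 4.0000]
Step 3: x=[6.0000 8.0000 17.5000 19.0000] v=[6.0000 -11.0000 11.0000 -6.0000]
Step 4: x=[5.0000 10.0000 15.0000 19.5000] v=[-2.0000 4.0000 -5.0000 1.0000]
Max displacement = 3.5000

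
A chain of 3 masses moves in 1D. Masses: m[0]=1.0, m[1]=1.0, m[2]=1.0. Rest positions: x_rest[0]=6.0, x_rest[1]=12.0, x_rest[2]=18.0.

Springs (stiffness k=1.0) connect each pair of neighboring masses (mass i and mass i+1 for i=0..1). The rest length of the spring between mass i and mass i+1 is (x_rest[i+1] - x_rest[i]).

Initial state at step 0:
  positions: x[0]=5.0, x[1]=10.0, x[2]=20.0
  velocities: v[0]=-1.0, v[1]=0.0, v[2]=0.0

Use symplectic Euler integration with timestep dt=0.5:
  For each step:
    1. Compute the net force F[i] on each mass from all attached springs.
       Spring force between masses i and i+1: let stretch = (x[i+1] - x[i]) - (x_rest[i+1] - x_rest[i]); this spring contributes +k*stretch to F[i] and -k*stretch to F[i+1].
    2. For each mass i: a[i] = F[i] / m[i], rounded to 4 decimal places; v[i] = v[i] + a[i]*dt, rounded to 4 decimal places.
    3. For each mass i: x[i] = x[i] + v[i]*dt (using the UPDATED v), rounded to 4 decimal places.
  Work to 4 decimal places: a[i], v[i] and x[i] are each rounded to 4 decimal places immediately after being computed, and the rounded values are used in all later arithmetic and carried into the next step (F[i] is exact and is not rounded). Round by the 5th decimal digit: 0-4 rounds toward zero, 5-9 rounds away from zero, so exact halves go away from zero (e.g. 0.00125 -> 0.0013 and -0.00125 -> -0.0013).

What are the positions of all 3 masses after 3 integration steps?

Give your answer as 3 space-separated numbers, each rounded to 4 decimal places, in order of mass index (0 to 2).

Answer: 3.9844 13.1094 16.4063

Derivation:
Step 0: x=[5.0000 10.0000 20.0000] v=[-1.0000 0.0000 0.0000]
Step 1: x=[4.2500 11.2500 19.0000] v=[-1.5000 2.5000 -2.0000]
Step 2: x=[3.7500 12.6875 17.5625] v=[-1.0000 2.8750 -2.8750]
Step 3: x=[3.9844 13.1094 16.4063] v=[0.4688 0.8438 -2.3125]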